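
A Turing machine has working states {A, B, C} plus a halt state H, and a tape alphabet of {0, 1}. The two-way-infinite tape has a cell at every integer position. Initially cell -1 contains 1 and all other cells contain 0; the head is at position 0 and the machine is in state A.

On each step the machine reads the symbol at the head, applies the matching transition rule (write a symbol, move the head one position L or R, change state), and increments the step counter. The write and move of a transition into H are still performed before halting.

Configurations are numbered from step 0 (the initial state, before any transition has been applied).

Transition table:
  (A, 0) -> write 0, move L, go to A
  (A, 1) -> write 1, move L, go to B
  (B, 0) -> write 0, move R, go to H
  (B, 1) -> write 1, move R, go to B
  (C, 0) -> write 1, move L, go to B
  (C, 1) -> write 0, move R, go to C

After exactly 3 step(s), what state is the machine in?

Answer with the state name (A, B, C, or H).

Step 1: in state A at pos 0, read 0 -> (A,0)->write 0,move L,goto A. Now: state=A, head=-1, tape[-2..1]=0100 (head:  ^)
Step 2: in state A at pos -1, read 1 -> (A,1)->write 1,move L,goto B. Now: state=B, head=-2, tape[-3..1]=00100 (head:  ^)
Step 3: in state B at pos -2, read 0 -> (B,0)->write 0,move R,goto H. Now: state=H, head=-1, tape[-3..1]=00100 (head:   ^)

Answer: H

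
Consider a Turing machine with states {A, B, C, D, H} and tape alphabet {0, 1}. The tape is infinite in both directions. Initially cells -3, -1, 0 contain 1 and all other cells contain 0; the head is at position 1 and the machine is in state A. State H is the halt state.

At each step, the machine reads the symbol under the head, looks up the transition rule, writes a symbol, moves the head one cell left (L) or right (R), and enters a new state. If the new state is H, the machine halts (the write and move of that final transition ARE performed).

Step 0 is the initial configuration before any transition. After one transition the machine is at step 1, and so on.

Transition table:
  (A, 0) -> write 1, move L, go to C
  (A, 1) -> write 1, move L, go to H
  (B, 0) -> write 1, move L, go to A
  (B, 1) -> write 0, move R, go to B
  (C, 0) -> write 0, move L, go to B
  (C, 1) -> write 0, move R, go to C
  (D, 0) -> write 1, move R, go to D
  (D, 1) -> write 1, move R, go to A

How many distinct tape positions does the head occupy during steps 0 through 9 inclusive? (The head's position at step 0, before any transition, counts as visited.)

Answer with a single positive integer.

Answer: 4

Derivation:
Step 1: in state A at pos 1, read 0 -> (A,0)->write 1,move L,goto C. Now: state=C, head=0, tape[-4..2]=0101110 (head:     ^)
Step 2: in state C at pos 0, read 1 -> (C,1)->write 0,move R,goto C. Now: state=C, head=1, tape[-4..2]=0101010 (head:      ^)
Step 3: in state C at pos 1, read 1 -> (C,1)->write 0,move R,goto C. Now: state=C, head=2, tape[-4..3]=01010000 (head:       ^)
Step 4: in state C at pos 2, read 0 -> (C,0)->write 0,move L,goto B. Now: state=B, head=1, tape[-4..3]=01010000 (head:      ^)
Step 5: in state B at pos 1, read 0 -> (B,0)->write 1,move L,goto A. Now: state=A, head=0, tape[-4..3]=01010100 (head:     ^)
Step 6: in state A at pos 0, read 0 -> (A,0)->write 1,move L,goto C. Now: state=C, head=-1, tape[-4..3]=01011100 (head:    ^)
Step 7: in state C at pos -1, read 1 -> (C,1)->write 0,move R,goto C. Now: state=C, head=0, tape[-4..3]=01001100 (head:     ^)
Step 8: in state C at pos 0, read 1 -> (C,1)->write 0,move R,goto C. Now: state=C, head=1, tape[-4..3]=01000100 (head:      ^)
Step 9: in state C at pos 1, read 1 -> (C,1)->write 0,move R,goto C. Now: state=C, head=2, tape[-4..3]=01000000 (head:       ^)
Head positions at steps 0..9: starting at 1, distinct positions visited = {-1, 0, 1, 2} -> 4 position(s)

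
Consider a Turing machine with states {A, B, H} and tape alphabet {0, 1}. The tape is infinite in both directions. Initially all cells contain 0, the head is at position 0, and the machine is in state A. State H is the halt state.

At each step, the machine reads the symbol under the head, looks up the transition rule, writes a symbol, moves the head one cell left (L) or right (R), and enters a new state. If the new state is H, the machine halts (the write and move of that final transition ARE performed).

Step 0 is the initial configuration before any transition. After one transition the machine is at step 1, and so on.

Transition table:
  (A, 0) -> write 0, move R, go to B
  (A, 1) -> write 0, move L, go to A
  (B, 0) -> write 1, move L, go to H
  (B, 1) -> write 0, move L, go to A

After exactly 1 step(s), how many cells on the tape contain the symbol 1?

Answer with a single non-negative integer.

Step 1: in state A at pos 0, read 0 -> (A,0)->write 0,move R,goto B. Now: state=B, head=1, tape[-1..2]=0000 (head:   ^)
No cell contains 1 after step 1 -> 0 cell(s)

Answer: 0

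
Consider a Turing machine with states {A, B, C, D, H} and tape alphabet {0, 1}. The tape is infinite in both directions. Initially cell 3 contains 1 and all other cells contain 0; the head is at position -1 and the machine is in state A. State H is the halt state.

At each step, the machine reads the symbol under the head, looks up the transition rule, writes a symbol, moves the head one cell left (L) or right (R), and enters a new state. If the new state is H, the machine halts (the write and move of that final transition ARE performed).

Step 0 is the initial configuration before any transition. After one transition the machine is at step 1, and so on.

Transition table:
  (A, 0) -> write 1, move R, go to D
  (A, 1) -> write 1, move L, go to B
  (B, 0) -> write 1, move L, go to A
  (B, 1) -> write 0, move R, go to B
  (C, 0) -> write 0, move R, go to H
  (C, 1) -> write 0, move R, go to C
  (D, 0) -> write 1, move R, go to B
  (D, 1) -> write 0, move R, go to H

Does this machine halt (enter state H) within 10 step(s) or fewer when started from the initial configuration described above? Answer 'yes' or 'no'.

Answer: yes

Derivation:
Step 1: in state A at pos -1, read 0 -> (A,0)->write 1,move R,goto D. Now: state=D, head=0, tape[-2..4]=0100010 (head:   ^)
Step 2: in state D at pos 0, read 0 -> (D,0)->write 1,move R,goto B. Now: state=B, head=1, tape[-2..4]=0110010 (head:    ^)
Step 3: in state B at pos 1, read 0 -> (B,0)->write 1,move L,goto A. Now: state=A, head=0, tape[-2..4]=0111010 (head:   ^)
Step 4: in state A at pos 0, read 1 -> (A,1)->write 1,move L,goto B. Now: state=B, head=-1, tape[-2..4]=0111010 (head:  ^)
Step 5: in state B at pos -1, read 1 -> (B,1)->write 0,move R,goto B. Now: state=B, head=0, tape[-2..4]=0011010 (head:   ^)
Step 6: in state B at pos 0, read 1 -> (B,1)->write 0,move R,goto B. Now: state=B, head=1, tape[-2..4]=0001010 (head:    ^)
Step 7: in state B at pos 1, read 1 -> (B,1)->write 0,move R,goto B. Now: state=B, head=2, tape[-2..4]=0000010 (head:     ^)
Step 8: in state B at pos 2, read 0 -> (B,0)->write 1,move L,goto A. Now: state=A, head=1, tape[-2..4]=0000110 (head:    ^)
Step 9: in state A at pos 1, read 0 -> (A,0)->write 1,move R,goto D. Now: state=D, head=2, tape[-2..4]=0001110 (head:     ^)
Step 10: in state D at pos 2, read 1 -> (D,1)->write 0,move R,goto H. Now: state=H, head=3, tape[-2..4]=0001010 (head:      ^)
State H reached at step 10; 10 <= 10 -> yes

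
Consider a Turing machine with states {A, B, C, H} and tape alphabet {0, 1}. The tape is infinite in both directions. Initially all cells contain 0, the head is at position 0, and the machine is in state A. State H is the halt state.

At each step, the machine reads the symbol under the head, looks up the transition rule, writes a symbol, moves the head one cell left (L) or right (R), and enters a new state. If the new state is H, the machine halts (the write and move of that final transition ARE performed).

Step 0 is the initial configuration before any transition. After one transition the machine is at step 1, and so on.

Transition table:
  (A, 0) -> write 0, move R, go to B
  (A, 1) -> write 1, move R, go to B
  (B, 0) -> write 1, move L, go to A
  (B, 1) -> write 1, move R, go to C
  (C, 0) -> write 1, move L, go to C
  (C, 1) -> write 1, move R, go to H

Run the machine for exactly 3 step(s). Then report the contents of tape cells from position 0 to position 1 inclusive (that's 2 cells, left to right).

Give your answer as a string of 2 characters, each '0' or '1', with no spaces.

Step 1: in state A at pos 0, read 0 -> (A,0)->write 0,move R,goto B. Now: state=B, head=1, tape[-1..2]=0000 (head:   ^)
Step 2: in state B at pos 1, read 0 -> (B,0)->write 1,move L,goto A. Now: state=A, head=0, tape[-1..2]=0010 (head:  ^)
Step 3: in state A at pos 0, read 0 -> (A,0)->write 0,move R,goto B. Now: state=B, head=1, tape[-1..2]=0010 (head:   ^)

Answer: 01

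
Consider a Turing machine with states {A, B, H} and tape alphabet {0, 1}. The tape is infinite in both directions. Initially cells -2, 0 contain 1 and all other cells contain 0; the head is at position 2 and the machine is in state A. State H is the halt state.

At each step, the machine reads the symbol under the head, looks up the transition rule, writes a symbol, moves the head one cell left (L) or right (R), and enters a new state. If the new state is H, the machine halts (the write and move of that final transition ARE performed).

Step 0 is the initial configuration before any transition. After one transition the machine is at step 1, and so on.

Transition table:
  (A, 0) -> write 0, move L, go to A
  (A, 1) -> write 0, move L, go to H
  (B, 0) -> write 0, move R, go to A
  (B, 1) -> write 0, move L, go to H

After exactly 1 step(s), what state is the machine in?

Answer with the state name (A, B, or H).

Step 1: in state A at pos 2, read 0 -> (A,0)->write 0,move L,goto A. Now: state=A, head=1, tape[-3..3]=0101000 (head:     ^)

Answer: A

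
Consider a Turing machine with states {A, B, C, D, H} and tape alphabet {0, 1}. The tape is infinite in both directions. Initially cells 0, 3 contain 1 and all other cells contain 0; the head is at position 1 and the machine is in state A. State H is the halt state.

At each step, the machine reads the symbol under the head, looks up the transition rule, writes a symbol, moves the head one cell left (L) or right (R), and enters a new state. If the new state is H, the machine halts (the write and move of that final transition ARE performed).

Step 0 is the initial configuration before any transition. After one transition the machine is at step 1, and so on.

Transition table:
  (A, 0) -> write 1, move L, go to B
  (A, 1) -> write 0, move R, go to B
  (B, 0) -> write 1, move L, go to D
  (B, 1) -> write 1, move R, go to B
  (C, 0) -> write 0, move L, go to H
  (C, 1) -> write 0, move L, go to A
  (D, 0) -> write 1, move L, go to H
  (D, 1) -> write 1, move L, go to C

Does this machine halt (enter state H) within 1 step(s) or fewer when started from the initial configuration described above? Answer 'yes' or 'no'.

Answer: no

Derivation:
Step 1: in state A at pos 1, read 0 -> (A,0)->write 1,move L,goto B. Now: state=B, head=0, tape[-1..4]=011010 (head:  ^)
After 1 step(s): state = B (not H) -> not halted within 1 -> no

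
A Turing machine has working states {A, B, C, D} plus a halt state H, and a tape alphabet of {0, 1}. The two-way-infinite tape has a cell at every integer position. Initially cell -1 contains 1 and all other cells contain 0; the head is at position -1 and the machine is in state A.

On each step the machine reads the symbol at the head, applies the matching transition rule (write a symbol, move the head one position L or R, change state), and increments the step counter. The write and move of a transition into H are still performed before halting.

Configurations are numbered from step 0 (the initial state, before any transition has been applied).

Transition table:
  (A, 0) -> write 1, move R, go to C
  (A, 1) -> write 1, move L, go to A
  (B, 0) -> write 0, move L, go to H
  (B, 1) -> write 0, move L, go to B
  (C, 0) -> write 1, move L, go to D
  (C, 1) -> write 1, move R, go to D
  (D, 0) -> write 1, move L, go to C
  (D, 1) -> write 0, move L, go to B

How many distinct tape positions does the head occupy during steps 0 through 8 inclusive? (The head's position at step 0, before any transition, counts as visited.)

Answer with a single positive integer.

Step 1: in state A at pos -1, read 1 -> (A,1)->write 1,move L,goto A. Now: state=A, head=-2, tape[-3..0]=0010 (head:  ^)
Step 2: in state A at pos -2, read 0 -> (A,0)->write 1,move R,goto C. Now: state=C, head=-1, tape[-3..0]=0110 (head:   ^)
Step 3: in state C at pos -1, read 1 -> (C,1)->write 1,move R,goto D. Now: state=D, head=0, tape[-3..1]=01100 (head:    ^)
Step 4: in state D at pos 0, read 0 -> (D,0)->write 1,move L,goto C. Now: state=C, head=-1, tape[-3..1]=01110 (head:   ^)
Step 5: in state C at pos -1, read 1 -> (C,1)->write 1,move R,goto D. Now: state=D, head=0, tape[-3..1]=01110 (head:    ^)
Step 6: in state D at pos 0, read 1 -> (D,1)->write 0,move L,goto B. Now: state=B, head=-1, tape[-3..1]=01100 (head:   ^)
Step 7: in state B at pos -1, read 1 -> (B,1)->write 0,move L,goto B. Now: state=B, head=-2, tape[-3..1]=01000 (head:  ^)
Step 8: in state B at pos -2, read 1 -> (B,1)->write 0,move L,goto B. Now: state=B, head=-3, tape[-4..1]=000000 (head:  ^)
Head positions at steps 0..8: starting at -1, distinct positions visited = {-3, -2, -1, 0} -> 4 position(s)

Answer: 4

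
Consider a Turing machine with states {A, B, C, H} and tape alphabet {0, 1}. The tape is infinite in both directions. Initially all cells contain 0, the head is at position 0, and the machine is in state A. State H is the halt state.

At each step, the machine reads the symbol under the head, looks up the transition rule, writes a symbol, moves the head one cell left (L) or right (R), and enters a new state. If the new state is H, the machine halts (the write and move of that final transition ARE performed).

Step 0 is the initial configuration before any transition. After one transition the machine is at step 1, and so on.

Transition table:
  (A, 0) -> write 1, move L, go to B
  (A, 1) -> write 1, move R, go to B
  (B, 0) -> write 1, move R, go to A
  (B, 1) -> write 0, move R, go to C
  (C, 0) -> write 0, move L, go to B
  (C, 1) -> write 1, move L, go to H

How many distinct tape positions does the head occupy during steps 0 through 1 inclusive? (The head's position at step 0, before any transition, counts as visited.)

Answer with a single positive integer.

Answer: 2

Derivation:
Step 1: in state A at pos 0, read 0 -> (A,0)->write 1,move L,goto B. Now: state=B, head=-1, tape[-2..1]=0010 (head:  ^)
Head positions at steps 0..1: starting at 0, distinct positions visited = {-1, 0} -> 2 position(s)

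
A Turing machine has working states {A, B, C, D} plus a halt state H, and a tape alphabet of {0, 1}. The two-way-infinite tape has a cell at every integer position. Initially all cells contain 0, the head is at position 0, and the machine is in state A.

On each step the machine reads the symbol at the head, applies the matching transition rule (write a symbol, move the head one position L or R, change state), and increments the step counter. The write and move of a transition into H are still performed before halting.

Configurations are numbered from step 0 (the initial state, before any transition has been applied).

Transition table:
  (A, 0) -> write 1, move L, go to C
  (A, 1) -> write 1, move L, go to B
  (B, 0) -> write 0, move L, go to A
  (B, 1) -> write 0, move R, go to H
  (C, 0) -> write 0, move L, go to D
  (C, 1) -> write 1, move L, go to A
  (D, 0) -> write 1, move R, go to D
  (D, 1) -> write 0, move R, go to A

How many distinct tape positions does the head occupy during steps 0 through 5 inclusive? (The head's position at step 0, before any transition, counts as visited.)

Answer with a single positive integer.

Answer: 4

Derivation:
Step 1: in state A at pos 0, read 0 -> (A,0)->write 1,move L,goto C. Now: state=C, head=-1, tape[-2..1]=0010 (head:  ^)
Step 2: in state C at pos -1, read 0 -> (C,0)->write 0,move L,goto D. Now: state=D, head=-2, tape[-3..1]=00010 (head:  ^)
Step 3: in state D at pos -2, read 0 -> (D,0)->write 1,move R,goto D. Now: state=D, head=-1, tape[-3..1]=01010 (head:   ^)
Step 4: in state D at pos -1, read 0 -> (D,0)->write 1,move R,goto D. Now: state=D, head=0, tape[-3..1]=01110 (head:    ^)
Step 5: in state D at pos 0, read 1 -> (D,1)->write 0,move R,goto A. Now: state=A, head=1, tape[-3..2]=011000 (head:     ^)
Head positions at steps 0..5: starting at 0, distinct positions visited = {-2, -1, 0, 1} -> 4 position(s)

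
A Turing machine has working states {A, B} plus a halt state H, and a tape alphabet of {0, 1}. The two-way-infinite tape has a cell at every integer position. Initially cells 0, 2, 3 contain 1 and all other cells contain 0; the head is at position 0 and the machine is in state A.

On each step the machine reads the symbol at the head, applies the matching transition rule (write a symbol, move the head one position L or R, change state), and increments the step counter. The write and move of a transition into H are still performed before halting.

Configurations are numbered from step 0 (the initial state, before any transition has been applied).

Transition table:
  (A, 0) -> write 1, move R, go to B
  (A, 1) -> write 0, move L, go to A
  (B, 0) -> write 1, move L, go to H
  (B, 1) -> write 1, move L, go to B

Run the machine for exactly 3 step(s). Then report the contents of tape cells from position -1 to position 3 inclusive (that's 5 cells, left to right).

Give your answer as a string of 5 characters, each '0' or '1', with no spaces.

Answer: 11011

Derivation:
Step 1: in state A at pos 0, read 1 -> (A,1)->write 0,move L,goto A. Now: state=A, head=-1, tape[-2..4]=0000110 (head:  ^)
Step 2: in state A at pos -1, read 0 -> (A,0)->write 1,move R,goto B. Now: state=B, head=0, tape[-2..4]=0100110 (head:   ^)
Step 3: in state B at pos 0, read 0 -> (B,0)->write 1,move L,goto H. Now: state=H, head=-1, tape[-2..4]=0110110 (head:  ^)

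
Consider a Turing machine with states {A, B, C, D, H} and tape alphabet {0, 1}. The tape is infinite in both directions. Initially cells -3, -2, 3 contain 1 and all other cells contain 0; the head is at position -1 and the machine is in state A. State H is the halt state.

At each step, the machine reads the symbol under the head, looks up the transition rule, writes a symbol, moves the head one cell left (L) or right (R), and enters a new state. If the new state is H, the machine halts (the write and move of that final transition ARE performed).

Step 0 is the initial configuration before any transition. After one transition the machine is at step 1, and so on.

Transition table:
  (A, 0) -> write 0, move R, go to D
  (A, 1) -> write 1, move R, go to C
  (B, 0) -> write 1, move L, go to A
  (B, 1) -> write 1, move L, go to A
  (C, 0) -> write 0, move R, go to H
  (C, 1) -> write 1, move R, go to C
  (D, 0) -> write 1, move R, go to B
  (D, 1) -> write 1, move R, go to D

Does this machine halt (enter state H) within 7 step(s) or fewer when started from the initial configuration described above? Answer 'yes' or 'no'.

Answer: yes

Derivation:
Step 1: in state A at pos -1, read 0 -> (A,0)->write 0,move R,goto D. Now: state=D, head=0, tape[-4..4]=011000010 (head:     ^)
Step 2: in state D at pos 0, read 0 -> (D,0)->write 1,move R,goto B. Now: state=B, head=1, tape[-4..4]=011010010 (head:      ^)
Step 3: in state B at pos 1, read 0 -> (B,0)->write 1,move L,goto A. Now: state=A, head=0, tape[-4..4]=011011010 (head:     ^)
Step 4: in state A at pos 0, read 1 -> (A,1)->write 1,move R,goto C. Now: state=C, head=1, tape[-4..4]=011011010 (head:      ^)
Step 5: in state C at pos 1, read 1 -> (C,1)->write 1,move R,goto C. Now: state=C, head=2, tape[-4..4]=011011010 (head:       ^)
Step 6: in state C at pos 2, read 0 -> (C,0)->write 0,move R,goto H. Now: state=H, head=3, tape[-4..4]=011011010 (head:        ^)
State H reached at step 6; 6 <= 7 -> yes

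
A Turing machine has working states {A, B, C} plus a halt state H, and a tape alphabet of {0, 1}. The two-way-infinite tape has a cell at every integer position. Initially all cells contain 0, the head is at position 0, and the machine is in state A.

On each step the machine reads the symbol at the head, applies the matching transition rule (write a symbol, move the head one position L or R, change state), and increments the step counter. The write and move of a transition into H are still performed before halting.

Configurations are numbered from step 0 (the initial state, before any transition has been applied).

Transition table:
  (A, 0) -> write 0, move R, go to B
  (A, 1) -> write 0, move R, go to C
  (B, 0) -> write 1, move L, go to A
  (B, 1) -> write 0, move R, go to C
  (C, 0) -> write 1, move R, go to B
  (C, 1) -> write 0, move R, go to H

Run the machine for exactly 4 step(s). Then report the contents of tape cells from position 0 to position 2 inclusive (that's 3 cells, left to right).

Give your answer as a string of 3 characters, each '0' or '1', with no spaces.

Step 1: in state A at pos 0, read 0 -> (A,0)->write 0,move R,goto B. Now: state=B, head=1, tape[-1..2]=0000 (head:   ^)
Step 2: in state B at pos 1, read 0 -> (B,0)->write 1,move L,goto A. Now: state=A, head=0, tape[-1..2]=0010 (head:  ^)
Step 3: in state A at pos 0, read 0 -> (A,0)->write 0,move R,goto B. Now: state=B, head=1, tape[-1..2]=0010 (head:   ^)
Step 4: in state B at pos 1, read 1 -> (B,1)->write 0,move R,goto C. Now: state=C, head=2, tape[-1..3]=00000 (head:    ^)

Answer: 000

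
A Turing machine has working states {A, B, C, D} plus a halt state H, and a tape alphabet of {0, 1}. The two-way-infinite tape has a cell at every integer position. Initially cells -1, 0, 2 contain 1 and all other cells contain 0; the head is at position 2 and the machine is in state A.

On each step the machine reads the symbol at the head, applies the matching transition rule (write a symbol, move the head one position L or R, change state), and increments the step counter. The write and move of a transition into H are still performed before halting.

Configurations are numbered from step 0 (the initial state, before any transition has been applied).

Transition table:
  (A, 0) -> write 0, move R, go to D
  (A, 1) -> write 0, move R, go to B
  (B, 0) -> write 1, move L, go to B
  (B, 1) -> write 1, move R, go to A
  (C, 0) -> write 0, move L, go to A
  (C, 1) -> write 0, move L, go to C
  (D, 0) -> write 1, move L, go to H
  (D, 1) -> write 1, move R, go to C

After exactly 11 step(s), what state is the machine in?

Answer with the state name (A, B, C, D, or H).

Step 1: in state A at pos 2, read 1 -> (A,1)->write 0,move R,goto B. Now: state=B, head=3, tape[-2..4]=0110000 (head:      ^)
Step 2: in state B at pos 3, read 0 -> (B,0)->write 1,move L,goto B. Now: state=B, head=2, tape[-2..4]=0110010 (head:     ^)
Step 3: in state B at pos 2, read 0 -> (B,0)->write 1,move L,goto B. Now: state=B, head=1, tape[-2..4]=0110110 (head:    ^)
Step 4: in state B at pos 1, read 0 -> (B,0)->write 1,move L,goto B. Now: state=B, head=0, tape[-2..4]=0111110 (head:   ^)
Step 5: in state B at pos 0, read 1 -> (B,1)->write 1,move R,goto A. Now: state=A, head=1, tape[-2..4]=0111110 (head:    ^)
Step 6: in state A at pos 1, read 1 -> (A,1)->write 0,move R,goto B. Now: state=B, head=2, tape[-2..4]=0110110 (head:     ^)
Step 7: in state B at pos 2, read 1 -> (B,1)->write 1,move R,goto A. Now: state=A, head=3, tape[-2..4]=0110110 (head:      ^)
Step 8: in state A at pos 3, read 1 -> (A,1)->write 0,move R,goto B. Now: state=B, head=4, tape[-2..5]=01101000 (head:       ^)
Step 9: in state B at pos 4, read 0 -> (B,0)->write 1,move L,goto B. Now: state=B, head=3, tape[-2..5]=01101010 (head:      ^)
Step 10: in state B at pos 3, read 0 -> (B,0)->write 1,move L,goto B. Now: state=B, head=2, tape[-2..5]=01101110 (head:     ^)
Step 11: in state B at pos 2, read 1 -> (B,1)->write 1,move R,goto A. Now: state=A, head=3, tape[-2..5]=01101110 (head:      ^)

Answer: A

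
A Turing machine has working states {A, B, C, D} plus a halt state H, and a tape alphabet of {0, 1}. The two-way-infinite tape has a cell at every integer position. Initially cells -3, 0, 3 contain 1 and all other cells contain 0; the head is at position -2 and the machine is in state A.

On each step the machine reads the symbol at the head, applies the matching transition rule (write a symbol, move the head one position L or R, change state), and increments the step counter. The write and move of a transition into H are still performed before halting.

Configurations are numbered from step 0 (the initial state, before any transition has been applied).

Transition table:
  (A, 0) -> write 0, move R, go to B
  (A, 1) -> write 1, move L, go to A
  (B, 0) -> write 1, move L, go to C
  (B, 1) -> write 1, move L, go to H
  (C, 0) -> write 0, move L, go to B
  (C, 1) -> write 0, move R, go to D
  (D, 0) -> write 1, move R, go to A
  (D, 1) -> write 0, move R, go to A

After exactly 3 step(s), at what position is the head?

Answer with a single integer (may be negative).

Step 1: in state A at pos -2, read 0 -> (A,0)->write 0,move R,goto B. Now: state=B, head=-1, tape[-4..4]=010010010 (head:    ^)
Step 2: in state B at pos -1, read 0 -> (B,0)->write 1,move L,goto C. Now: state=C, head=-2, tape[-4..4]=010110010 (head:   ^)
Step 3: in state C at pos -2, read 0 -> (C,0)->write 0,move L,goto B. Now: state=B, head=-3, tape[-4..4]=010110010 (head:  ^)

Answer: -3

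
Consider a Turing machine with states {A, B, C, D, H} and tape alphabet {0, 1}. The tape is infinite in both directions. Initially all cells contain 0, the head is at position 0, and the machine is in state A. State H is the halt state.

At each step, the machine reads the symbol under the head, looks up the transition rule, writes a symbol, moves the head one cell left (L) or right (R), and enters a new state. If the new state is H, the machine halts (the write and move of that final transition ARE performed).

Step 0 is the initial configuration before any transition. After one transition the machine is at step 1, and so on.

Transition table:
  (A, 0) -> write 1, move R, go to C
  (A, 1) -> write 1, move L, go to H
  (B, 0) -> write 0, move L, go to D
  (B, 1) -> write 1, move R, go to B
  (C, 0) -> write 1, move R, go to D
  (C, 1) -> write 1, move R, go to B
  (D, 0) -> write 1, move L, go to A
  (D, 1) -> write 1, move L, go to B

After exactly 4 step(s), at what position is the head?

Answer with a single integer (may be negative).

Step 1: in state A at pos 0, read 0 -> (A,0)->write 1,move R,goto C. Now: state=C, head=1, tape[-1..2]=0100 (head:   ^)
Step 2: in state C at pos 1, read 0 -> (C,0)->write 1,move R,goto D. Now: state=D, head=2, tape[-1..3]=01100 (head:    ^)
Step 3: in state D at pos 2, read 0 -> (D,0)->write 1,move L,goto A. Now: state=A, head=1, tape[-1..3]=01110 (head:   ^)
Step 4: in state A at pos 1, read 1 -> (A,1)->write 1,move L,goto H. Now: state=H, head=0, tape[-1..3]=01110 (head:  ^)

Answer: 0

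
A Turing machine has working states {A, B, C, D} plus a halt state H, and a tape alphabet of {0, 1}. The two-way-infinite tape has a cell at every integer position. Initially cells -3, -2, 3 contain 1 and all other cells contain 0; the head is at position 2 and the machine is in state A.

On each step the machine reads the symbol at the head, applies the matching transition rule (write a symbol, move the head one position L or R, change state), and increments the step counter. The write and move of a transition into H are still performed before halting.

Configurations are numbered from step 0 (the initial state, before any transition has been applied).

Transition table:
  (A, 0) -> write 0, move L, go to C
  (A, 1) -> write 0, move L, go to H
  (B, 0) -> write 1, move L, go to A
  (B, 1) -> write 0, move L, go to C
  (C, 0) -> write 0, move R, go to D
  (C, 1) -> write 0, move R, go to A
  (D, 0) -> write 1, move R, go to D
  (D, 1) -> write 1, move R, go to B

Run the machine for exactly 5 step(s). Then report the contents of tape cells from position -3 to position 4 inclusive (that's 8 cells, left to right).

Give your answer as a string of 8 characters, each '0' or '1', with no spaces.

Answer: 11000111

Derivation:
Step 1: in state A at pos 2, read 0 -> (A,0)->write 0,move L,goto C. Now: state=C, head=1, tape[-4..4]=011000010 (head:      ^)
Step 2: in state C at pos 1, read 0 -> (C,0)->write 0,move R,goto D. Now: state=D, head=2, tape[-4..4]=011000010 (head:       ^)
Step 3: in state D at pos 2, read 0 -> (D,0)->write 1,move R,goto D. Now: state=D, head=3, tape[-4..4]=011000110 (head:        ^)
Step 4: in state D at pos 3, read 1 -> (D,1)->write 1,move R,goto B. Now: state=B, head=4, tape[-4..5]=0110001100 (head:         ^)
Step 5: in state B at pos 4, read 0 -> (B,0)->write 1,move L,goto A. Now: state=A, head=3, tape[-4..5]=0110001110 (head:        ^)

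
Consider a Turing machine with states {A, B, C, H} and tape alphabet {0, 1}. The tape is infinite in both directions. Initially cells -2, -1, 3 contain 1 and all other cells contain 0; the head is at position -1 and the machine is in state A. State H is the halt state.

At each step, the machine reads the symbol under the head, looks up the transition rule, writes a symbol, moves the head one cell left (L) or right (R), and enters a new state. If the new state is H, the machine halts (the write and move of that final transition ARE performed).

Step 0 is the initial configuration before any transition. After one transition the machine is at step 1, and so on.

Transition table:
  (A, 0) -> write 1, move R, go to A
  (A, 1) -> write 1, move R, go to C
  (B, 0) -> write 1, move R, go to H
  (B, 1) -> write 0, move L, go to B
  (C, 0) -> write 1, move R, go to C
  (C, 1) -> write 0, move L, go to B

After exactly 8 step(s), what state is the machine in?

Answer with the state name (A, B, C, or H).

Step 1: in state A at pos -1, read 1 -> (A,1)->write 1,move R,goto C. Now: state=C, head=0, tape[-3..4]=01100010 (head:    ^)
Step 2: in state C at pos 0, read 0 -> (C,0)->write 1,move R,goto C. Now: state=C, head=1, tape[-3..4]=01110010 (head:     ^)
Step 3: in state C at pos 1, read 0 -> (C,0)->write 1,move R,goto C. Now: state=C, head=2, tape[-3..4]=01111010 (head:      ^)
Step 4: in state C at pos 2, read 0 -> (C,0)->write 1,move R,goto C. Now: state=C, head=3, tape[-3..4]=01111110 (head:       ^)
Step 5: in state C at pos 3, read 1 -> (C,1)->write 0,move L,goto B. Now: state=B, head=2, tape[-3..4]=01111100 (head:      ^)
Step 6: in state B at pos 2, read 1 -> (B,1)->write 0,move L,goto B. Now: state=B, head=1, tape[-3..4]=01111000 (head:     ^)
Step 7: in state B at pos 1, read 1 -> (B,1)->write 0,move L,goto B. Now: state=B, head=0, tape[-3..4]=01110000 (head:    ^)
Step 8: in state B at pos 0, read 1 -> (B,1)->write 0,move L,goto B. Now: state=B, head=-1, tape[-3..4]=01100000 (head:   ^)

Answer: B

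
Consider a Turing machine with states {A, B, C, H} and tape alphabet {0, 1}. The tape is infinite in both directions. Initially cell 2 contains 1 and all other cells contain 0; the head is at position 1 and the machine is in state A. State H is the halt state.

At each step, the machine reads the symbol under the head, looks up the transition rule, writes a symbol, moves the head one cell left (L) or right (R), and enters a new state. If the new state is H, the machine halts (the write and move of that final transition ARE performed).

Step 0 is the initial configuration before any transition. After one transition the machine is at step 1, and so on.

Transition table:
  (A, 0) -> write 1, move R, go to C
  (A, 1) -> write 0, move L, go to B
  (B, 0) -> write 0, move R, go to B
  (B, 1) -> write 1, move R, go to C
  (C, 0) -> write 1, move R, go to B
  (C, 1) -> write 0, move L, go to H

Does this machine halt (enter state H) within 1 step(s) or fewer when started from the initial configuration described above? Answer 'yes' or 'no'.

Step 1: in state A at pos 1, read 0 -> (A,0)->write 1,move R,goto C. Now: state=C, head=2, tape[0..3]=0110 (head:   ^)
After 1 step(s): state = C (not H) -> not halted within 1 -> no

Answer: no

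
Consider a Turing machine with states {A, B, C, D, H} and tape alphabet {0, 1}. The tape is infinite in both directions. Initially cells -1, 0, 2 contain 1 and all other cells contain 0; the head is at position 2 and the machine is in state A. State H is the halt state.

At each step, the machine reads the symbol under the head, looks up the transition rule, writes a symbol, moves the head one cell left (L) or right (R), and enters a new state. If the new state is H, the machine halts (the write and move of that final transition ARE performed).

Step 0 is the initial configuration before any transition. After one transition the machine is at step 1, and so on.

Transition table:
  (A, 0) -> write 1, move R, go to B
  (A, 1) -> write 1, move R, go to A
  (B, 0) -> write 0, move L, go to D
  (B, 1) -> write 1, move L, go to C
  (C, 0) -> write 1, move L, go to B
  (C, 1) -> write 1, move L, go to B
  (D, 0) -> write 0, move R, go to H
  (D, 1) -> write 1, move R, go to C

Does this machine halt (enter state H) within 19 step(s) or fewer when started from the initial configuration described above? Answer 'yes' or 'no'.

Answer: yes

Derivation:
Step 1: in state A at pos 2, read 1 -> (A,1)->write 1,move R,goto A. Now: state=A, head=3, tape[-2..4]=0110100 (head:      ^)
Step 2: in state A at pos 3, read 0 -> (A,0)->write 1,move R,goto B. Now: state=B, head=4, tape[-2..5]=01101100 (head:       ^)
Step 3: in state B at pos 4, read 0 -> (B,0)->write 0,move L,goto D. Now: state=D, head=3, tape[-2..5]=01101100 (head:      ^)
Step 4: in state D at pos 3, read 1 -> (D,1)->write 1,move R,goto C. Now: state=C, head=4, tape[-2..5]=01101100 (head:       ^)
Step 5: in state C at pos 4, read 0 -> (C,0)->write 1,move L,goto B. Now: state=B, head=3, tape[-2..5]=01101110 (head:      ^)
Step 6: in state B at pos 3, read 1 -> (B,1)->write 1,move L,goto C. Now: state=C, head=2, tape[-2..5]=01101110 (head:     ^)
Step 7: in state C at pos 2, read 1 -> (C,1)->write 1,move L,goto B. Now: state=B, head=1, tape[-2..5]=01101110 (head:    ^)
Step 8: in state B at pos 1, read 0 -> (B,0)->write 0,move L,goto D. Now: state=D, head=0, tape[-2..5]=01101110 (head:   ^)
Step 9: in state D at pos 0, read 1 -> (D,1)->write 1,move R,goto C. Now: state=C, head=1, tape[-2..5]=01101110 (head:    ^)
Step 10: in state C at pos 1, read 0 -> (C,0)->write 1,move L,goto B. Now: state=B, head=0, tape[-2..5]=01111110 (head:   ^)
Step 11: in state B at pos 0, read 1 -> (B,1)->write 1,move L,goto C. Now: state=C, head=-1, tape[-2..5]=01111110 (head:  ^)
Step 12: in state C at pos -1, read 1 -> (C,1)->write 1,move L,goto B. Now: state=B, head=-2, tape[-3..5]=001111110 (head:  ^)
Step 13: in state B at pos -2, read 0 -> (B,0)->write 0,move L,goto D. Now: state=D, head=-3, tape[-4..5]=0001111110 (head:  ^)
Step 14: in state D at pos -3, read 0 -> (D,0)->write 0,move R,goto H. Now: state=H, head=-2, tape[-4..5]=0001111110 (head:   ^)
State H reached at step 14; 14 <= 19 -> yes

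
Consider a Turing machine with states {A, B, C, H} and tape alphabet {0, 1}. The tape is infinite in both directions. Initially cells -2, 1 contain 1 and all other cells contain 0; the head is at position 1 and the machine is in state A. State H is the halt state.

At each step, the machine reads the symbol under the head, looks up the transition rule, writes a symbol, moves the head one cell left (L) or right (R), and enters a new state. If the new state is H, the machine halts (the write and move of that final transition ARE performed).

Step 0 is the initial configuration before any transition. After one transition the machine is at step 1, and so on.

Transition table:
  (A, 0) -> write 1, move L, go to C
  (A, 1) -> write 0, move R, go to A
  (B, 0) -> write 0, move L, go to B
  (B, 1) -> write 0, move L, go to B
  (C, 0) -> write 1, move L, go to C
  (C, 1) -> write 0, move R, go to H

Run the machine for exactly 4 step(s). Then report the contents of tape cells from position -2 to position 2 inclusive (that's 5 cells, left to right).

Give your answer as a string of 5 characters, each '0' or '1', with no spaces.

Step 1: in state A at pos 1, read 1 -> (A,1)->write 0,move R,goto A. Now: state=A, head=2, tape[-3..3]=0100000 (head:      ^)
Step 2: in state A at pos 2, read 0 -> (A,0)->write 1,move L,goto C. Now: state=C, head=1, tape[-3..3]=0100010 (head:     ^)
Step 3: in state C at pos 1, read 0 -> (C,0)->write 1,move L,goto C. Now: state=C, head=0, tape[-3..3]=0100110 (head:    ^)
Step 4: in state C at pos 0, read 0 -> (C,0)->write 1,move L,goto C. Now: state=C, head=-1, tape[-3..3]=0101110 (head:   ^)

Answer: 10111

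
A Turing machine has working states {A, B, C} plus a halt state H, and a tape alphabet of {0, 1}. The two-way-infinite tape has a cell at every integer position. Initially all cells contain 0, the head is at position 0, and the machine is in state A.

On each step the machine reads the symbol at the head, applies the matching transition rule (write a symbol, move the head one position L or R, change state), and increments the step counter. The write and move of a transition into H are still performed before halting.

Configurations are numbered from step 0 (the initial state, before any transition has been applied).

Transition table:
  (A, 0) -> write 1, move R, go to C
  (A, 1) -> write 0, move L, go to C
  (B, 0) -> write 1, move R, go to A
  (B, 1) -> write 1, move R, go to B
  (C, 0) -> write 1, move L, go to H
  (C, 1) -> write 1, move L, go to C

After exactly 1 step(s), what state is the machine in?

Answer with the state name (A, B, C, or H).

Step 1: in state A at pos 0, read 0 -> (A,0)->write 1,move R,goto C. Now: state=C, head=1, tape[-1..2]=0100 (head:   ^)

Answer: C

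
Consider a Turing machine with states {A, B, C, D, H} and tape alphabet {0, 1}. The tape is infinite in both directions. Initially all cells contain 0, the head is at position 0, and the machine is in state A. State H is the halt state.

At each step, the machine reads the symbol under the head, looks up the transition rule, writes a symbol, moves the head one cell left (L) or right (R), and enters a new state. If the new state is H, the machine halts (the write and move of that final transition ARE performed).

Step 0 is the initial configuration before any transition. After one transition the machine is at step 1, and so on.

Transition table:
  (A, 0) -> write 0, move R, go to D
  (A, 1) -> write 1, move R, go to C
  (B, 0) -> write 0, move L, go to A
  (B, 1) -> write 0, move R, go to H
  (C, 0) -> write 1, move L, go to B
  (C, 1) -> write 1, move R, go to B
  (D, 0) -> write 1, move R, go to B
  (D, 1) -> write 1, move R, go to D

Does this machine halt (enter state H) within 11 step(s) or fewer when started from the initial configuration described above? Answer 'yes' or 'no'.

Step 1: in state A at pos 0, read 0 -> (A,0)->write 0,move R,goto D. Now: state=D, head=1, tape[-1..2]=0000 (head:   ^)
Step 2: in state D at pos 1, read 0 -> (D,0)->write 1,move R,goto B. Now: state=B, head=2, tape[-1..3]=00100 (head:    ^)
Step 3: in state B at pos 2, read 0 -> (B,0)->write 0,move L,goto A. Now: state=A, head=1, tape[-1..3]=00100 (head:   ^)
Step 4: in state A at pos 1, read 1 -> (A,1)->write 1,move R,goto C. Now: state=C, head=2, tape[-1..3]=00100 (head:    ^)
Step 5: in state C at pos 2, read 0 -> (C,0)->write 1,move L,goto B. Now: state=B, head=1, tape[-1..3]=00110 (head:   ^)
Step 6: in state B at pos 1, read 1 -> (B,1)->write 0,move R,goto H. Now: state=H, head=2, tape[-1..3]=00010 (head:    ^)
State H reached at step 6; 6 <= 11 -> yes

Answer: yes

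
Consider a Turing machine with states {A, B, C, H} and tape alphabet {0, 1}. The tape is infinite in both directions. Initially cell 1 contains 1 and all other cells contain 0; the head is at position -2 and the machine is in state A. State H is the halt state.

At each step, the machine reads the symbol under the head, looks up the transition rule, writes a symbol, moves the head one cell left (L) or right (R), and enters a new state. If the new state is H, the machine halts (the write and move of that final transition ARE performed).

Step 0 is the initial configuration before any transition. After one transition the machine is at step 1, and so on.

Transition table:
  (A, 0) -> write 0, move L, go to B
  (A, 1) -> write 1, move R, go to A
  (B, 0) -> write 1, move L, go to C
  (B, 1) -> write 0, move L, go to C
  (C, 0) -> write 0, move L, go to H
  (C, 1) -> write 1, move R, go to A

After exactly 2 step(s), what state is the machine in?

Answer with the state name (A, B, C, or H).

Step 1: in state A at pos -2, read 0 -> (A,0)->write 0,move L,goto B. Now: state=B, head=-3, tape[-4..2]=0000010 (head:  ^)
Step 2: in state B at pos -3, read 0 -> (B,0)->write 1,move L,goto C. Now: state=C, head=-4, tape[-5..2]=00100010 (head:  ^)

Answer: C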